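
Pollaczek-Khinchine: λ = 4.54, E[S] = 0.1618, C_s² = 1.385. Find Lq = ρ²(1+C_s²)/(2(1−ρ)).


ρ = λ·E[S] = 4.54·0.1618 = 0.7346
Lq = ρ²(1+C_s²)/(2(1−ρ)) = 0.5396·(1+1.385)/(2·0.2654)
= 0.5396·2.3850/0.5309 = 2.42427

Final: 2.42427


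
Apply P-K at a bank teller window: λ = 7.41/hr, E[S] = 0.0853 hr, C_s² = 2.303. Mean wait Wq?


ρ = λ·E[S] = 7.41·0.0853 = 0.6321
E[S²] = E[S]²(1+C_s²) = 0.0853²·(1+2.303) = 0.024033
Wq = λ·E[S²]/(2(1−ρ)) = 7.41·0.024033/(2·0.3679) = 0.24201 hr

Final: 0.24201 hr


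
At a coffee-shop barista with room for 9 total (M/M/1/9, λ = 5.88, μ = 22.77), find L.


ρ = 5.88/22.77 = 0.2582
L = ρ[1 − (K+1)ρ^K + Kρ^(K+1)] / [(1−ρ)(1−ρ^(K+1))]
Numerator: 0.2582·(1 − 10·0.000005107 + 9·0.000001319) = 0.258224
Denominator: (0.7418)·(0.999999) = 0.741765
L = 0.258224/0.741765 = 0.3481

Final: 0.3481


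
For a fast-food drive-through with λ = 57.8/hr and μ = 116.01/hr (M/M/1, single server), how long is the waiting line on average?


ρ = 57.8/116.01 = 0.4982
Lq = ρ²/(1−ρ) = 0.2482/0.5018 = 0.4947

Final: 0.4947


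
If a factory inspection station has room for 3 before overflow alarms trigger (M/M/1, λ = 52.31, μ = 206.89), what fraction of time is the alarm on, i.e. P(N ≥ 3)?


ρ = 52.31/206.89 = 0.2528
P(N ≥ n) = ρ^n = 0.2528^3 = 0.016164

Final: 0.016164


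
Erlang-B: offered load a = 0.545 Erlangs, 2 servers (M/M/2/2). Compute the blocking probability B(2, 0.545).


B(c,a) = (a^c/c!) / Σ_{k=0}^{c} a^k/k!
a^2/2! = 0.148513
Σ terms (k=0..2): 1.00000 + 0.54500 + 0.14851 = 1.693512
B = 0.148513/1.693512 = 0.087695

Final: 0.087695


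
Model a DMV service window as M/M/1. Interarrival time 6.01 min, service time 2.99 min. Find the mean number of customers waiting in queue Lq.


λ = 60/6.01 = 9.9834 /hr
μ = 60/2.99 = 20.0669 /hr
ρ = λ/μ = 9.9834/20.0669 = 0.4975
Lq = ρ²/(1−ρ) = 0.2475/0.5025 = 0.4926

Final: 0.4926


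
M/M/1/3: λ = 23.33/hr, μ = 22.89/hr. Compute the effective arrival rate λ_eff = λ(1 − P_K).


ρ = 1.0192; P_K = (1−ρ)ρ^3/(1−ρ^4) = 0.257185
λ_eff = λ(1 − P_K) = 23.33·(1 − 0.257185) = 23.33·0.742815 = 17.3299 /hr

Final: 17.3299 /hr


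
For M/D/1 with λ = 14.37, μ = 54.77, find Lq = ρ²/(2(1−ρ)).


ρ = 14.37/54.77 = 0.2624
M/D/1: Lq = ρ²/(2(1−ρ)) = 0.06884/(2·0.7376) = 0.04666

Final: 0.04666


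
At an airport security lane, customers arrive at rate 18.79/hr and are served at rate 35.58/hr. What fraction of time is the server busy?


ρ = λ/μ = 18.79/35.58 = 0.5281

Final: 0.5281


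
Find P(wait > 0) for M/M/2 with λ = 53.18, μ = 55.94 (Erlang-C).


a = λ/μ = 0.9507; ρ = a/2 = 0.4753
P₀ = 0.355628 (from M/M/c formula)
C(c,a) = [a^c/(c!(1−ρ))]·P₀ = [0.90376/(2·0.5247)]·0.355628
= 0.86126·0.355628 = 0.306290

Final: 0.306290


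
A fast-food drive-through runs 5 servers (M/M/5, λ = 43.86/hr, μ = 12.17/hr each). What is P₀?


a = λ/μ = 43.86/12.17 = 3.6039; ρ = a/c = 0.7208
Σ_{k=0}^{4} a^k/k! (terms k=0..4) = 1.00000 + 3.60394 + 6.49421 + 7.80159 + 7.02912 = 25.92886
Tail: a^5/(5!(1−ρ)) = 607.98133/(120·0.2792) = 18.14580
P₀ = 1/(25.92886 + 18.14580) = 1/44.07466 = 0.022689

Final: 0.022689


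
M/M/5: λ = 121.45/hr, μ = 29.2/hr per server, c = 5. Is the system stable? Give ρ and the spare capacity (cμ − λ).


Total capacity cμ = 5·29.2 = 146.00/hr
ρ = λ/(cμ) = 121.45/146.00 = 0.8318
Stable ⇔ ρ < 1: YES
Spare capacity = cμ − λ = 146.00 − 121.45 = 24.55/hr

Final: ρ = 0.8318; stable; margin = 24.55/hr


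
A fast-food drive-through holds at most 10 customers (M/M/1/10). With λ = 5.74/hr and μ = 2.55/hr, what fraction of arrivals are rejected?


ρ = λ/μ = 5.74/2.55 = 2.2510
P_K = (1−ρ)ρ^K/(1−ρ^(K+1)) = (-1.2510·3339.774309)/(1 − 7517.766484)
= -4177.992175/-7516.766484 = 0.555823

Final: 0.555823


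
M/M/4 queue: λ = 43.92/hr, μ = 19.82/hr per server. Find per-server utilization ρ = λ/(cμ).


ρ = λ/(cμ) = 43.92/(4·19.82) = 43.92/79.28 = 0.5540

Final: 0.5540


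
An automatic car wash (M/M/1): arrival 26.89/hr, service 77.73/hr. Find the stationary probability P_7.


ρ = 26.89/77.73 = 0.3459
P_n = (1−ρ)·ρ^n = (1 − 0.3459)·0.3459^7 = 0.6541·0.0005929 = 0.0003878

Final: 0.0003878


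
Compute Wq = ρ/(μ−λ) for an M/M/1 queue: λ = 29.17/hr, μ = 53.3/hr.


ρ = 29.17/53.3 = 0.5473
Wq = ρ/(μ−λ) = 0.5473/(53.3 − 29.17) = 0.5473/24.13 = 0.02268 hr

Final: 0.02268 hr


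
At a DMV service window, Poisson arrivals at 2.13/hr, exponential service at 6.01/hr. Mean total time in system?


W = 1/(μ−λ) = 1/(6.01 − 2.13) = 1/3.88 = 0.2577 hr

Final: 0.2577 hr


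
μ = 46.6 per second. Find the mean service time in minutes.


Mean service time = 1/μ = 1/46.6 second = 0.02146 second
In minutes: 0.02146 × 0.0166667 = 0.0003577 min

Final: 0.0003577 min


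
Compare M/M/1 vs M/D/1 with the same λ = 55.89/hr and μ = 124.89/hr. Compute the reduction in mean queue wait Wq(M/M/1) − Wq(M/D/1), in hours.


ρ = 55.89/124.89 = 0.4475
Wq(M/M/1) = ρ/(μ−λ) = 0.4475/69.00 = 0.006486 hr
Wq(M/D/1) = ρ/(2(μ−λ)) = 0.003243 hr
Savings = 0.006486 − 0.003243 = 0.003243 hr

Final: 0.003243 hr


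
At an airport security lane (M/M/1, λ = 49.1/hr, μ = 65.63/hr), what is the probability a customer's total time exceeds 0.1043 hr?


W ~ Exponential(μ−λ) for M/M/1.
μ − λ = 65.63 − 49.1 = 16.5300
P(W > t) = e^{−(μ−λ)t} = e^{−1.7241} = 0.178337

Final: 0.178337


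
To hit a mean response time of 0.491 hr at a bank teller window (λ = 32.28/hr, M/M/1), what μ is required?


W = 1/(μ−λ) ⇒ μ − λ = 1/W = 1/0.491 = 2.0367
μ = λ + 1/W = 32.28 + 2.0367 = 34.3167 per hr

Final: 34.3167 /hr


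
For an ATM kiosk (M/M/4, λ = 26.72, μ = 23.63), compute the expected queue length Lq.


a = λ/μ = 1.1308; ρ = a/4 = 0.2827
P₀ = 0.321955
Lq = P₀·a^c·ρ / (c!·(1−ρ)²) = 0.321955·1.63490·0.2827/(24·0.51453)
= 0.01205

Final: 0.01205


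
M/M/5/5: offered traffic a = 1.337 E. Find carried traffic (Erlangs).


B(5,1.337) = 0.009374 (Erlang-B)
Carried load = a(1 − B) = 1.337·(1 − 0.009374) = 1.337·0.990626 = 1.3245 E

Final: 1.3245 Erlangs


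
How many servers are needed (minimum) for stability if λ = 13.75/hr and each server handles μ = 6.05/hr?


Stability requires cμ > λ ⇔ c > λ/μ.
λ/μ = 13.75/6.05 = 2.2727
Minimum integer c = ⌊2.2727⌋ + 1 = 3
Check: 3·6.05 = 18.15 > 13.75, while 2·6.05 = 12.10 ≤ 13.75

Final: 3 servers


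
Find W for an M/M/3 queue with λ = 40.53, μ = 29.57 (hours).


a = 1.3706; ρ = 0.4569; P₀ = 0.243892
Lq = P₀·a^c·ρ/(c!(1−ρ)²) = 0.16212
Wq = Lq/λ = 0.16212/40.53 = 0.004000 hr
W = Wq + 1/μ = 0.004000 + 0.03382 = 0.03782 hr

Final: 0.03782 hr


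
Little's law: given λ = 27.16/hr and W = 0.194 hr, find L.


L = λW = 27.16·0.194 = 5.2690

Final: 5.2690


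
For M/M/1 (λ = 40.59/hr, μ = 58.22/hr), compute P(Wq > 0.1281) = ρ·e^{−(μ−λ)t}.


ρ = 40.59/58.22 = 0.6972
P(Wq > t) = ρ·e^{−(μ−λ)t} = 0.6972·e^{−2.2584}
= 0.6972·0.104517 = 0.072868

Final: 0.072868


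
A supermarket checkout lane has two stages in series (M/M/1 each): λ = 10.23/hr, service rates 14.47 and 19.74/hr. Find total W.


Each node sees arrival rate λ = 10.23/hr (tandem ⇒ throughput preserved).
W₁ = 1/(μ₁−λ) = 1/(14.47−10.23) = 0.23585 hr
W₂ = 1/(μ₂−λ) = 1/(19.74−10.23) = 0.10515 hr
W_total = W₁ + W₂ = 0.23585 + 0.10515 = 0.34100 hr

Final: 0.34100 hr


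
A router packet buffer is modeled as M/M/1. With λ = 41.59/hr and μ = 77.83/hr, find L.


ρ = λ/μ = 41.59/77.83 = 0.5344
L = ρ/(1−ρ) = 0.5344/(1 − 0.5344) = 0.5344/0.4656 = 1.1476

Final: 1.1476


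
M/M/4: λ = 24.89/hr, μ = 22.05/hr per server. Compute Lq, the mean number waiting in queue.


a = λ/μ = 1.1288; ρ = a/4 = 0.2822
P₀ = 0.322596
Lq = P₀·a^c·ρ / (c!·(1−ρ)²) = 0.322596·1.62355·0.2822/(24·0.51524)
= 0.01195

Final: 0.01195


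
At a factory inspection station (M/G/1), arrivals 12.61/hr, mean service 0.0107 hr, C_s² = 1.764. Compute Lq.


ρ = λ·E[S] = 12.61·0.0107 = 0.1349
Lq = ρ²(1+C_s²)/(2(1−ρ)) = 0.01821·(1+1.764)/(2·0.8651)
= 0.01821·2.7640/1.7301 = 0.02908

Final: 0.02908


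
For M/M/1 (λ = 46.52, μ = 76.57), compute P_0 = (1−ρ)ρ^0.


ρ = 46.52/76.57 = 0.6075
P_n = (1−ρ)·ρ^n = (1 − 0.6075)·0.6075^0 = 0.3925·1.000000 = 0.392451

Final: 0.392451


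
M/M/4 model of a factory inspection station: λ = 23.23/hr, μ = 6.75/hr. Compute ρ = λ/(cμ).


ρ = λ/(cμ) = 23.23/(4·6.75) = 23.23/27.00 = 0.8604

Final: 0.8604


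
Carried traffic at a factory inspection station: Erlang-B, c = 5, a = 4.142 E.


B(5,4.142) = 0.211713 (Erlang-B)
Carried load = a(1 − B) = 4.142·(1 − 0.211713) = 4.142·0.788287 = 3.2651 E

Final: 3.2651 Erlangs


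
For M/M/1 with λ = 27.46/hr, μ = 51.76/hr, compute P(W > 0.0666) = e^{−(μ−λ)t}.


W ~ Exponential(μ−λ) for M/M/1.
μ − λ = 51.76 − 27.46 = 24.3000
P(W > t) = e^{−(μ−λ)t} = e^{−1.6184} = 0.198220

Final: 0.198220


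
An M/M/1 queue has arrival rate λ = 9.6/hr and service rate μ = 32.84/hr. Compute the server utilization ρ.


ρ = λ/μ = 9.6/32.84 = 0.2923

Final: 0.2923


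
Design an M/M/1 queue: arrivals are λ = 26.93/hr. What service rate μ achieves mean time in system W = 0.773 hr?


W = 1/(μ−λ) ⇒ μ − λ = 1/W = 1/0.773 = 1.2937
μ = λ + 1/W = 26.93 + 1.2937 = 28.2237 per hr

Final: 28.2237 /hr


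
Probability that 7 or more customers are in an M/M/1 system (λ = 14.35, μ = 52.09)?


ρ = 14.35/52.09 = 0.2755
P(N ≥ n) = ρ^n = 0.2755^7 = 0.0001204

Final: 0.0001204


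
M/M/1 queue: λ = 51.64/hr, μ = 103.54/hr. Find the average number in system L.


ρ = λ/μ = 51.64/103.54 = 0.4987
L = ρ/(1−ρ) = 0.4987/(1 − 0.4987) = 0.4987/0.5013 = 0.9950

Final: 0.9950


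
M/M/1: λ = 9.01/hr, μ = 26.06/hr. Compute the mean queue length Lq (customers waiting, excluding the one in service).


ρ = 9.01/26.06 = 0.3457
Lq = ρ²/(1−ρ) = 0.1195/0.6543 = 0.1827

Final: 0.1827


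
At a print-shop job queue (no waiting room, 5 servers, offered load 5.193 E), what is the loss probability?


B(c,a) = (a^c/c!) / Σ_{k=0}^{c} a^k/k!
a^5/5! = 31.470987
Σ terms (k=0..5): 1.00000 + 5.19300 + 13.48362 + 23.34015 + 30.30135 + 31.47099 = 104.789121
B = 31.470987/104.789121 = 0.300327

Final: 0.300327


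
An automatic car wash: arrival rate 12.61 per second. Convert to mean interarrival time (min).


Mean interarrival time = 1/λ = 1/12.61 second = 0.07930 second
In minutes: 0.07930 × 0.0166667 = 0.001322 min

Final: 0.001322 min


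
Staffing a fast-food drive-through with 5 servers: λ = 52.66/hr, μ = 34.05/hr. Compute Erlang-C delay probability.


a = λ/μ = 1.5465; ρ = a/5 = 0.3093
P₀ = 0.212581 (from M/M/c formula)
C(c,a) = [a^c/(c!(1−ρ))]·P₀ = [8.84746/(120·0.6907)]·0.212581
= 0.10675·0.212581 = 0.022692

Final: 0.022692


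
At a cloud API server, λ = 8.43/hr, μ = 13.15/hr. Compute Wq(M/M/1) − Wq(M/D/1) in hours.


ρ = 8.43/13.15 = 0.6411
Wq(M/M/1) = ρ/(μ−λ) = 0.6411/4.72 = 0.13582 hr
Wq(M/D/1) = ρ/(2(μ−λ)) = 0.06791 hr
Savings = 0.13582 − 0.06791 = 0.06791 hr

Final: 0.06791 hr


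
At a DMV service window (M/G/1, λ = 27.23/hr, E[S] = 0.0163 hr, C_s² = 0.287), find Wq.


ρ = λ·E[S] = 27.23·0.0163 = 0.4438
E[S²] = E[S]²(1+C_s²) = 0.0163²·(1+0.287) = 0.0003419
Wq = λ·E[S²]/(2(1−ρ)) = 27.23·0.0003419/(2·0.5562) = 0.008371 hr

Final: 0.008371 hr


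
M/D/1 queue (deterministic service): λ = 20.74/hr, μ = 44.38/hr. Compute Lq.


ρ = 20.74/44.38 = 0.4673
M/D/1: Lq = ρ²/(2(1−ρ)) = 0.2184/(2·0.5327) = 0.20500

Final: 0.20500


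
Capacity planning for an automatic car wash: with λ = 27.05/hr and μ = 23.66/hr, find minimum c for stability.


Stability requires cμ > λ ⇔ c > λ/μ.
λ/μ = 27.05/23.66 = 1.1433
Minimum integer c = ⌊1.1433⌋ + 1 = 2
Check: 2·23.66 = 47.32 > 27.05, while 1·23.66 = 23.66 ≤ 27.05

Final: 2 servers


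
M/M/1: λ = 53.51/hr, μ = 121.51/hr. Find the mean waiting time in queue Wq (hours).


ρ = 53.51/121.51 = 0.4404
Wq = ρ/(μ−λ) = 0.4404/(121.51 − 53.51) = 0.4404/68.00 = 0.006476 hr

Final: 0.006476 hr


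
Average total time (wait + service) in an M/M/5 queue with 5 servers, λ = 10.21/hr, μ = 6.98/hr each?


a = 1.4628; ρ = 0.2926; P₀ = 0.231276
Lq = P₀·a^c·ρ/(c!(1−ρ)²) = 0.007544
Wq = Lq/λ = 0.007544/10.21 = 0.0007389 hr
W = Wq + 1/μ = 0.0007389 + 0.14327 = 0.14401 hr

Final: 0.14401 hr


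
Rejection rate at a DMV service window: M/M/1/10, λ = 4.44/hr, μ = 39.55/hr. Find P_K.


ρ = λ/μ = 4.44/39.55 = 0.1123
P_K = (1−ρ)ρ^K/(1−ρ^(K+1)) = (0.8877·3.180e-10)/(1 − 3.569e-11)
= 2.823e-10/1.000000 = 2.823e-10

Final: 2.823e-10


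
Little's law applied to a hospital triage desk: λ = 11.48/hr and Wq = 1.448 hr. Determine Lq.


Lq = λWq = 11.48·1.448 = 16.6230

Final: 16.6230


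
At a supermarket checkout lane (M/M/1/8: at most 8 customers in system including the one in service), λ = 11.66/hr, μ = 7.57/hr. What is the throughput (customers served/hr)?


ρ = 1.5403; P_K = (1−ρ)ρ^8/(1−ρ^9) = 0.358110
λ_eff = λ(1 − P_K) = 11.66·(1 − 0.358110) = 11.66·0.641890 = 7.4844 /hr

Final: 7.4844 /hr


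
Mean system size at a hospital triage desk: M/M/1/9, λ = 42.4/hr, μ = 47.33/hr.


ρ = 42.4/47.33 = 0.8958
L = ρ[1 − (K+1)ρ^K + Kρ^(K+1)] / [(1−ρ)(1−ρ^(K+1))]
Numerator: 0.8958·(1 − 10·0.371590 + 9·0.332884) = 0.250887
Denominator: (0.1042)·(0.667116) = 0.069488
L = 0.250887/0.069488 = 3.6105

Final: 3.6105


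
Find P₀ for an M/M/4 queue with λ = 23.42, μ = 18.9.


a = λ/μ = 23.42/18.9 = 1.2392; ρ = a/c = 0.3098
Σ_{k=0}^{3} a^k/k! (terms k=0..3) = 1.00000 + 1.23915 + 0.76775 + 0.31712 = 3.32402
Tail: a^4/(4!(1−ρ)) = 2.35776/(24·0.6902) = 0.14233
P₀ = 1/(3.32402 + 0.14233) = 1/3.46636 = 0.288487

Final: 0.288487


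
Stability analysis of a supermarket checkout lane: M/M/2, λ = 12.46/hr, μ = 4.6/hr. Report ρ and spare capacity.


Total capacity cμ = 2·4.6 = 9.20/hr
ρ = λ/(cμ) = 12.46/9.20 = 1.3543
Stable ⇔ ρ < 1: NO
Spare capacity = cμ − λ = 9.20 − 12.46 = -3.26/hr

Final: ρ = 1.3543; unstable; margin = -3.26/hr


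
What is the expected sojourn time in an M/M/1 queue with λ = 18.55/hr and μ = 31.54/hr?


W = 1/(μ−λ) = 1/(31.54 − 18.55) = 1/12.99 = 0.07698 hr

Final: 0.07698 hr


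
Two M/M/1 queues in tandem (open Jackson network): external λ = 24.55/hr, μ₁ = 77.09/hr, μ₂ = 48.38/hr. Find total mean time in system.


Each node sees arrival rate λ = 24.55/hr (tandem ⇒ throughput preserved).
W₁ = 1/(μ₁−λ) = 1/(77.09−24.55) = 0.01903 hr
W₂ = 1/(μ₂−λ) = 1/(48.38−24.55) = 0.04196 hr
W_total = W₁ + W₂ = 0.01903 + 0.04196 = 0.06100 hr

Final: 0.06100 hr


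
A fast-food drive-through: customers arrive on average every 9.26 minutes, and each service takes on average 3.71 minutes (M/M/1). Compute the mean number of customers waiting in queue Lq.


λ = 60/9.26 = 6.4795 /hr
μ = 60/3.71 = 16.1725 /hr
ρ = λ/μ = 6.4795/16.1725 = 0.4006
Lq = ρ²/(1−ρ) = 0.1605/0.5994 = 0.2678

Final: 0.2678


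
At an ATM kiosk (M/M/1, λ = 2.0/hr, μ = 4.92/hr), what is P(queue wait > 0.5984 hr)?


ρ = 2.0/4.92 = 0.4065
P(Wq > t) = ρ·e^{−(μ−λ)t} = 0.4065·e^{−1.7473}
= 0.4065·0.174239 = 0.070829

Final: 0.070829


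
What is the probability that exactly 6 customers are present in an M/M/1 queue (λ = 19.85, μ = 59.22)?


ρ = 19.85/59.22 = 0.3352
P_n = (1−ρ)·ρ^n = (1 − 0.3352)·0.3352^6 = 0.6648·0.001418 = 0.0009429

Final: 0.0009429


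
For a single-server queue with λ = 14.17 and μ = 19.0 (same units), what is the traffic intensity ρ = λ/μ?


ρ = λ/μ = 14.17/19.0 = 0.7458

Final: 0.7458


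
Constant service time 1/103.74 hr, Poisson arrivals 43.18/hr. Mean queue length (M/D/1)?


ρ = 43.18/103.74 = 0.4162
M/D/1: Lq = ρ²/(2(1−ρ)) = 0.1732/(2·0.5838) = 0.14839

Final: 0.14839


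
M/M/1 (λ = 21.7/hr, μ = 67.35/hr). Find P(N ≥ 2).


ρ = 21.7/67.35 = 0.3222
P(N ≥ n) = ρ^n = 0.3222^2 = 0.103811

Final: 0.103811


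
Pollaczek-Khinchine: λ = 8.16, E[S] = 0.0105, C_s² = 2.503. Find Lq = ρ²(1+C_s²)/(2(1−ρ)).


ρ = λ·E[S] = 8.16·0.0105 = 0.08568
Lq = ρ²(1+C_s²)/(2(1−ρ)) = 0.007341·(1+2.503)/(2·0.9143)
= 0.007341·3.5030/1.8286 = 0.01406

Final: 0.01406


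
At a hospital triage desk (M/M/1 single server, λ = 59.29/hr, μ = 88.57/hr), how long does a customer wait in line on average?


ρ = 59.29/88.57 = 0.6694
Wq = ρ/(μ−λ) = 0.6694/(88.57 − 59.29) = 0.6694/29.28 = 0.02286 hr

Final: 0.02286 hr


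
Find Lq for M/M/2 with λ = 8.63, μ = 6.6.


a = λ/μ = 1.3076; ρ = a/2 = 0.6538
P₀ = 0.209345
Lq = P₀·a^c·ρ / (c!·(1−ρ)²) = 0.209345·1.70975·0.6538/(2·0.11986)
= 0.97615

Final: 0.97615


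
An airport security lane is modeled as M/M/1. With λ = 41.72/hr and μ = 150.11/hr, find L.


ρ = λ/μ = 41.72/150.11 = 0.2779
L = ρ/(1−ρ) = 0.2779/(1 − 0.2779) = 0.2779/0.7221 = 0.3849

Final: 0.3849


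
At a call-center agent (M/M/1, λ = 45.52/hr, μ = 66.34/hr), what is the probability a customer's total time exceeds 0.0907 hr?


W ~ Exponential(μ−λ) for M/M/1.
μ − λ = 66.34 − 45.52 = 20.8200
P(W > t) = e^{−(μ−λ)t} = e^{−1.8884} = 0.151318

Final: 0.151318


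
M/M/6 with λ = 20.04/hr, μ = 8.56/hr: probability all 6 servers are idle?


a = λ/μ = 20.04/8.56 = 2.3411; ρ = a/c = 0.3902
Σ_{k=0}^{5} a^k/k! (terms k=0..5) = 1.00000 + 2.34112 + 2.74042 + 2.13856 + 1.25165 + 0.58606 = 10.05781
Tail: a^6/(6!(1−ρ)) = 164.64317/(720·0.6098) = 0.37499
P₀ = 1/(10.05781 + 0.37499) = 1/10.43280 = 0.095852

Final: 0.095852


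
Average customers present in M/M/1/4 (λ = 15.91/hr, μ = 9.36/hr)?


ρ = 15.91/9.36 = 1.6998
L = ρ[1 − (K+1)ρ^K + Kρ^(K+1)] / [(1−ρ)(1−ρ^(K+1))]
Numerator: 1.6998·(1 − 5·8.347902 + 4·14.189649) = 27.229027
Denominator: (-0.6998)·(-13.189649) = 9.229936
L = 27.229027/9.229936 = 2.9501

Final: 2.9501


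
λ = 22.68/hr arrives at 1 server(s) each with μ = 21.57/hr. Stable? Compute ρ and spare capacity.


Total capacity cμ = 1·21.57 = 21.57/hr
ρ = λ/(cμ) = 22.68/21.57 = 1.0515
Stable ⇔ ρ < 1: NO
Spare capacity = cμ − λ = 21.57 − 22.68 = -1.11/hr

Final: ρ = 1.0515; unstable; margin = -1.11/hr


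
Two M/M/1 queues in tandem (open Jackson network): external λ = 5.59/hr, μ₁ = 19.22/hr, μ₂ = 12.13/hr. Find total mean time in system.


Each node sees arrival rate λ = 5.59/hr (tandem ⇒ throughput preserved).
W₁ = 1/(μ₁−λ) = 1/(19.22−5.59) = 0.07337 hr
W₂ = 1/(μ₂−λ) = 1/(12.13−5.59) = 0.15291 hr
W_total = W₁ + W₂ = 0.07337 + 0.15291 = 0.22627 hr

Final: 0.22627 hr


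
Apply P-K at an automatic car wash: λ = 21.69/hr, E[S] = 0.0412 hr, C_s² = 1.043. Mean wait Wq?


ρ = λ·E[S] = 21.69·0.0412 = 0.8936
E[S²] = E[S]²(1+C_s²) = 0.0412²·(1+1.043) = 0.003468
Wq = λ·E[S²]/(2(1−ρ)) = 21.69·0.003468/(2·0.1064) = 0.35356 hr

Final: 0.35356 hr


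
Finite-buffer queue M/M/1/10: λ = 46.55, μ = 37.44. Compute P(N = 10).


ρ = λ/μ = 46.55/37.44 = 1.2433
P_K = (1−ρ)ρ^K/(1−ρ^(K+1)) = (-0.2433·8.827515)/(1 − 10.975449)
= -2.147934/-9.975449 = 0.215322

Final: 0.215322


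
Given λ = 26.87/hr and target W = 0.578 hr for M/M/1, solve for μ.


W = 1/(μ−λ) ⇒ μ − λ = 1/W = 1/0.578 = 1.7301
μ = λ + 1/W = 26.87 + 1.7301 = 28.6001 per hr

Final: 28.6001 /hr


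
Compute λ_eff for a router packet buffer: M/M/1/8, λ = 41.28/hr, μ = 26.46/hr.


ρ = 1.5601; P_K = (1−ρ)ρ^8/(1−ρ^9) = 0.365691
λ_eff = λ(1 − P_K) = 41.28·(1 − 0.365691) = 41.28·0.634309 = 26.1843 /hr

Final: 26.1843 /hr


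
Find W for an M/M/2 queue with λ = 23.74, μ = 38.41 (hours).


a = 0.6181; ρ = 0.3090; P₀ = 0.527844
Lq = P₀·a^c·ρ/(c!(1−ρ)²) = 0.06526
Wq = Lq/λ = 0.06526/23.74 = 0.002749 hr
W = Wq + 1/μ = 0.002749 + 0.02603 = 0.02878 hr

Final: 0.02878 hr


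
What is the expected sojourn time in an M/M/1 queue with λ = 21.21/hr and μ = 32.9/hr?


W = 1/(μ−λ) = 1/(32.9 − 21.21) = 1/11.69 = 0.08554 hr

Final: 0.08554 hr


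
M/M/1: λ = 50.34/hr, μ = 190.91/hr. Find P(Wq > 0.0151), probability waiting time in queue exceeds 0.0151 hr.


ρ = 50.34/190.91 = 0.2637
P(Wq > t) = ρ·e^{−(μ−λ)t} = 0.2637·e^{−2.1226}
= 0.2637·0.119719 = 0.031568

Final: 0.031568


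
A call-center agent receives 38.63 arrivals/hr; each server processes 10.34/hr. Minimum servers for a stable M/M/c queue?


Stability requires cμ > λ ⇔ c > λ/μ.
λ/μ = 38.63/10.34 = 3.7360
Minimum integer c = ⌊3.7360⌋ + 1 = 4
Check: 4·10.34 = 41.36 > 38.63, while 3·10.34 = 31.02 ≤ 38.63

Final: 4 servers


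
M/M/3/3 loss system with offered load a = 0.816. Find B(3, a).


B(c,a) = (a^c/c!) / Σ_{k=0}^{c} a^k/k!
a^3/3! = 0.090556
Σ terms (k=0..3): 1.00000 + 0.81600 + 0.33293 + 0.09056 = 2.239484
B = 0.090556/2.239484 = 0.040436

Final: 0.040436


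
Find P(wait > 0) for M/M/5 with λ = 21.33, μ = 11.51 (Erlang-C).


a = λ/μ = 1.8532; ρ = a/5 = 0.3706
P₀ = 0.155962 (from M/M/c formula)
C(c,a) = [a^c/(c!(1−ρ))]·P₀ = [21.85635/(120·0.6294)]·0.155962
= 0.28940·0.155962 = 0.045135

Final: 0.045135


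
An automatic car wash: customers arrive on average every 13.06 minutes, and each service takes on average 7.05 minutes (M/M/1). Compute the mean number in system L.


λ = 60/13.06 = 4.5942 /hr
μ = 60/7.05 = 8.5106 /hr
ρ = λ/μ = 4.5942/8.5106 = 0.5398
L = ρ/(1−ρ) = 0.5398/0.4602 = 1.1730

Final: 1.1730


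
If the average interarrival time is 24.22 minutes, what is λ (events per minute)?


λ = 1/(interarrival time) in consistent units.
1 minute = 1 min, so λ = 1/24.22 = 0.04129 per minute

Final: 0.04129 /min


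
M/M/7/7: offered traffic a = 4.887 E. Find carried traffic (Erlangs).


B(7,4.887) = 0.113474 (Erlang-B)
Carried load = a(1 − B) = 4.887·(1 − 0.113474) = 4.887·0.886526 = 4.3325 E

Final: 4.3325 Erlangs


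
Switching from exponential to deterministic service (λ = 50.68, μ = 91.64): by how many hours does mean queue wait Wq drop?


ρ = 50.68/91.64 = 0.5530
Wq(M/M/1) = ρ/(μ−λ) = 0.5530/40.96 = 0.01350 hr
Wq(M/D/1) = ρ/(2(μ−λ)) = 0.006751 hr
Savings = 0.01350 − 0.006751 = 0.006751 hr

Final: 0.006751 hr


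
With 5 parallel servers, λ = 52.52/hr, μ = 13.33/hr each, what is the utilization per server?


ρ = λ/(cμ) = 52.52/(5·13.33) = 52.52/66.65 = 0.7880

Final: 0.7880


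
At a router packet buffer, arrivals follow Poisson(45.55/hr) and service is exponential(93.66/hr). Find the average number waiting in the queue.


ρ = 45.55/93.66 = 0.4863
Lq = ρ²/(1−ρ) = 0.2365/0.5137 = 0.4605

Final: 0.4605


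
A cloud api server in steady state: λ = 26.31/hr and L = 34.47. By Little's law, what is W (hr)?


W = L/λ = 34.47/26.31 = 1.3101 hr

Final: 1.3101 hr


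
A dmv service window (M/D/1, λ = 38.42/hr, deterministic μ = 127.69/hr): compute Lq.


ρ = 38.42/127.69 = 0.3009
M/D/1: Lq = ρ²/(2(1−ρ)) = 0.09053/(2·0.6991) = 0.06475

Final: 0.06475


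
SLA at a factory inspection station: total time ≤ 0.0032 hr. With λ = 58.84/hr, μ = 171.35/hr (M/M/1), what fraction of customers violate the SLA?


W ~ Exponential(μ−λ) for M/M/1.
μ − λ = 171.35 − 58.84 = 112.5100
P(W > t) = e^{−(μ−λ)t} = e^{−0.3600} = 0.697654

Final: 0.697654


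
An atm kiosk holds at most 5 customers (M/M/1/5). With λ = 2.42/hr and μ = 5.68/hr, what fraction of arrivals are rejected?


ρ = λ/μ = 2.42/5.68 = 0.4261
P_K = (1−ρ)ρ^K/(1−ρ^(K+1)) = (0.5739·0.014039)/(1 − 0.005981)
= 0.008058/0.994019 = 0.008106

Final: 0.008106


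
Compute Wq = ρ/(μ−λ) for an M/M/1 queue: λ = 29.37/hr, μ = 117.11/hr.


ρ = 29.37/117.11 = 0.2508
Wq = ρ/(μ−λ) = 0.2508/(117.11 − 29.37) = 0.2508/87.74 = 0.002858 hr

Final: 0.002858 hr


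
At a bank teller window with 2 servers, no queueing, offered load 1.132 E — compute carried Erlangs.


B(2,1.132) = 0.231078 (Erlang-B)
Carried load = a(1 − B) = 1.132·(1 − 0.231078) = 1.132·0.768922 = 0.8704 E

Final: 0.8704 Erlangs


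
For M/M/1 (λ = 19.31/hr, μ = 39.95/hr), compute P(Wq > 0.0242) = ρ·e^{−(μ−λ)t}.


ρ = 19.31/39.95 = 0.4834
P(Wq > t) = ρ·e^{−(μ−λ)t} = 0.4834·e^{−0.4995}
= 0.4834·0.606841 = 0.293319

Final: 0.293319


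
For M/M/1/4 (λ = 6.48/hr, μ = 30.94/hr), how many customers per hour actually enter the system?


ρ = 0.2094; P_K = (1−ρ)ρ^4/(1−ρ^5) = 0.001522
λ_eff = λ(1 − P_K) = 6.48·(1 − 0.001522) = 6.48·0.998478 = 6.4701 /hr

Final: 6.4701 /hr


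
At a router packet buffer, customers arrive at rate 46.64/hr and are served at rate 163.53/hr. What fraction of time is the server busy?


ρ = λ/μ = 46.64/163.53 = 0.2852

Final: 0.2852


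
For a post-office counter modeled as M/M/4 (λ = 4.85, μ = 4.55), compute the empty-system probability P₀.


a = λ/μ = 4.85/4.55 = 1.0659; ρ = a/c = 0.2665
Σ_{k=0}^{3} a^k/k! (terms k=0..3) = 1.00000 + 1.06593 + 0.56811 + 0.20186 = 2.83590
Tail: a^4/(4!(1−ρ)) = 1.29099/(24·0.7335) = 0.07333
P₀ = 1/(2.83590 + 0.07333) = 1/2.90923 = 0.343734

Final: 0.343734


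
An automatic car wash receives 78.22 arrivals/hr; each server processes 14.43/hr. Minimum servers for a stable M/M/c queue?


Stability requires cμ > λ ⇔ c > λ/μ.
λ/μ = 78.22/14.43 = 5.4207
Minimum integer c = ⌊5.4207⌋ + 1 = 6
Check: 6·14.43 = 86.58 > 78.22, while 5·14.43 = 72.15 ≤ 78.22

Final: 6 servers


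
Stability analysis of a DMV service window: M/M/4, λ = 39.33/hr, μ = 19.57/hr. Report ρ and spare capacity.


Total capacity cμ = 4·19.57 = 78.28/hr
ρ = λ/(cμ) = 39.33/78.28 = 0.5024
Stable ⇔ ρ < 1: YES
Spare capacity = cμ − λ = 78.28 − 39.33 = 38.95/hr

Final: ρ = 0.5024; stable; margin = 38.95/hr


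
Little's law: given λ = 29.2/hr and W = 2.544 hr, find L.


L = λW = 29.2·2.544 = 74.2848

Final: 74.2848


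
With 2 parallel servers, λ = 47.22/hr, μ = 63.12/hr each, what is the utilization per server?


ρ = λ/(cμ) = 47.22/(2·63.12) = 47.22/126.24 = 0.3740

Final: 0.3740


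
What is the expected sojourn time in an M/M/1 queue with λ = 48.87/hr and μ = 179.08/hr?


W = 1/(μ−λ) = 1/(179.08 − 48.87) = 1/130.21 = 0.007680 hr

Final: 0.007680 hr


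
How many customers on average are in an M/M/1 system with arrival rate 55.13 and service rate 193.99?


ρ = λ/μ = 55.13/193.99 = 0.2842
L = ρ/(1−ρ) = 0.2842/(1 − 0.2842) = 0.2842/0.7158 = 0.3970

Final: 0.3970


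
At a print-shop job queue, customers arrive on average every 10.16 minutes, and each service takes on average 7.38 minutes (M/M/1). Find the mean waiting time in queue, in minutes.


λ = 60/10.16 = 5.9055 /hr
μ = 60/7.38 = 8.1301 /hr
ρ = λ/μ = 5.9055/8.1301 = 0.7264
Wq = ρ/(μ−λ) = 0.7264/(8.1301−5.9055) = 0.32653 hr
In minutes: 0.32653·60 = 19.592 min

Final: 19.592 min


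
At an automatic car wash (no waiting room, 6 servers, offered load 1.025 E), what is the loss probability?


B(c,a) = (a^c/c!) / Σ_{k=0}^{c} a^k/k!
a^6/6! = 0.001611
Σ terms (k=0..6): 1.00000 + 1.02500 + 0.52531 + 0.17948 + 0.04599 + 0.009428 + 0.001611 = 2.786826
B = 0.001611/2.786826 = 0.0005780

Final: 0.0005780


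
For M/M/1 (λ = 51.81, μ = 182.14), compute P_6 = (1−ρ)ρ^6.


ρ = 51.81/182.14 = 0.2845
P_n = (1−ρ)·ρ^n = (1 − 0.2845)·0.2845^6 = 0.7155·0.0005297 = 0.0003790

Final: 0.0003790


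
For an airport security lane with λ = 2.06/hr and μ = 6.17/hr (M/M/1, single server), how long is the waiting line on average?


ρ = 2.06/6.17 = 0.3339
Lq = ρ²/(1−ρ) = 0.1115/0.6661 = 0.1673

Final: 0.1673


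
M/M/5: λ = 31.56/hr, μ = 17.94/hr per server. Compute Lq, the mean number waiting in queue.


a = λ/μ = 1.7592; ρ = a/5 = 0.3518
P₀ = 0.171536
Lq = P₀·a^c·ρ / (c!·(1−ρ)²) = 0.171536·16.84895·0.3518/(120·0.42011)
= 0.02017

Final: 0.02017


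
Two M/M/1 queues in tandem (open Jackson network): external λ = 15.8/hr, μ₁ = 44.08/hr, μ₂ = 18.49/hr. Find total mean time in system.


Each node sees arrival rate λ = 15.8/hr (tandem ⇒ throughput preserved).
W₁ = 1/(μ₁−λ) = 1/(44.08−15.8) = 0.03536 hr
W₂ = 1/(μ₂−λ) = 1/(18.49−15.8) = 0.37175 hr
W_total = W₁ + W₂ = 0.03536 + 0.37175 = 0.40711 hr

Final: 0.40711 hr


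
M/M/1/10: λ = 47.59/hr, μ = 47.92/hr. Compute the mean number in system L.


ρ = 47.59/47.92 = 0.9931
L = ρ[1 − (K+1)ρ^K + Kρ^(K+1)] / [(1−ρ)(1−ρ^(K+1))]
Numerator: 0.9931·(1 − 11·0.933231 + 10·0.926804) = 0.002485
Denominator: (0.006886)·(0.073196) = 0.0005041
L = 0.002485/0.0005041 = 4.9309

Final: 4.9309


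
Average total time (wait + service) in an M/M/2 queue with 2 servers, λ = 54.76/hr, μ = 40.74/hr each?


a = 1.3441; ρ = 0.6721; P₀ = 0.196124
Lq = P₀·a^c·ρ/(c!(1−ρ)²) = 1.10721
Wq = Lq/λ = 1.10721/54.76 = 0.02022 hr
W = Wq + 1/μ = 0.02022 + 0.02455 = 0.04477 hr

Final: 0.04477 hr


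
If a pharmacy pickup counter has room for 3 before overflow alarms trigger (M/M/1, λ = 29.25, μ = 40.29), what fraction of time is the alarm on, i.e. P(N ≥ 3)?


ρ = 29.25/40.29 = 0.7260
P(N ≥ n) = ρ^n = 0.7260^3 = 0.382636

Final: 0.382636


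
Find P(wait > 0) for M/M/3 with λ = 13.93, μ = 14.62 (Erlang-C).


a = λ/μ = 0.9528; ρ = a/3 = 0.3176
P₀ = 0.381973 (from M/M/c formula)
C(c,a) = [a^c/(c!(1−ρ))]·P₀ = [0.86499/(6·0.6824)]·0.381973
= 0.21126·0.381973 = 0.080697

Final: 0.080697


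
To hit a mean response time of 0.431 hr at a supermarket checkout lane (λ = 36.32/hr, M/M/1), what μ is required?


W = 1/(μ−λ) ⇒ μ − λ = 1/W = 1/0.431 = 2.3202
μ = λ + 1/W = 36.32 + 2.3202 = 38.6402 per hr

Final: 38.6402 /hr


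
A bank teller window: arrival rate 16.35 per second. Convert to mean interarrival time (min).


Mean interarrival time = 1/λ = 1/16.35 second = 0.06116 second
In minutes: 0.06116 × 0.0166667 = 0.001019 min

Final: 0.001019 min


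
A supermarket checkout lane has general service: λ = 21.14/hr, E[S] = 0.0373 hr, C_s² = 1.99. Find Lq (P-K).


ρ = λ·E[S] = 21.14·0.0373 = 0.7885
Lq = ρ²(1+C_s²)/(2(1−ρ)) = 0.6218·(1+1.99)/(2·0.2115)
= 0.6218·2.9900/0.4230 = 4.39545

Final: 4.39545


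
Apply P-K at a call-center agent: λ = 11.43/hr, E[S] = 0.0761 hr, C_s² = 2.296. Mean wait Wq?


ρ = λ·E[S] = 11.43·0.0761 = 0.8698
E[S²] = E[S]²(1+C_s²) = 0.0761²·(1+2.296) = 0.019088
Wq = λ·E[S²]/(2(1−ρ)) = 11.43·0.019088/(2·0.1302) = 0.83799 hr

Final: 0.83799 hr


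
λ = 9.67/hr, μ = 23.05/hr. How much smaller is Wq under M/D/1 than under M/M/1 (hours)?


ρ = 9.67/23.05 = 0.4195
Wq(M/M/1) = ρ/(μ−λ) = 0.4195/13.38 = 0.03135 hr
Wq(M/D/1) = ρ/(2(μ−λ)) = 0.01568 hr
Savings = 0.03135 − 0.01568 = 0.01568 hr

Final: 0.01568 hr


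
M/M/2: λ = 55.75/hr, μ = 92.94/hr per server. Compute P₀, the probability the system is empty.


a = λ/μ = 55.75/92.94 = 0.5998; ρ = a/c = 0.2999
Σ_{k=0}^{1} a^k/k! (terms k=0..1) = 1.00000 + 0.59985 = 1.59985
Tail: a^2/(2!(1−ρ)) = 0.35982/(2·0.7001) = 0.25699
P₀ = 1/(1.59985 + 0.25699) = 1/1.85684 = 0.538551

Final: 0.538551


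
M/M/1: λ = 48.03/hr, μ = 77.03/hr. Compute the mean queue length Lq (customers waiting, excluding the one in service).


ρ = 48.03/77.03 = 0.6235
Lq = ρ²/(1−ρ) = 0.3888/0.3765 = 1.0327

Final: 1.0327


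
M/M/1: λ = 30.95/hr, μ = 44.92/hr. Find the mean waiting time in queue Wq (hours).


ρ = 30.95/44.92 = 0.6890
Wq = ρ/(μ−λ) = 0.6890/(44.92 − 30.95) = 0.6890/13.97 = 0.04932 hr

Final: 0.04932 hr


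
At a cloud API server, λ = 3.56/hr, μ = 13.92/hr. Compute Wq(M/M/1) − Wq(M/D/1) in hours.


ρ = 3.56/13.92 = 0.2557
Wq(M/M/1) = ρ/(μ−λ) = 0.2557/10.36 = 0.02469 hr
Wq(M/D/1) = ρ/(2(μ−λ)) = 0.01234 hr
Savings = 0.02469 − 0.01234 = 0.01234 hr

Final: 0.01234 hr


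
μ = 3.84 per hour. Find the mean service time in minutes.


Mean service time = 1/μ = 1/3.84 hour = 0.26042 hour
In minutes: 0.26042 × 60 = 15.6250 min

Final: 15.6250 min


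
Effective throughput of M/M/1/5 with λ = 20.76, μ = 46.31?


ρ = 0.4483; P_K = (1−ρ)ρ^5/(1−ρ^6) = 0.010070
λ_eff = λ(1 − P_K) = 20.76·(1 − 0.010070) = 20.76·0.989930 = 20.5510 /hr

Final: 20.5510 /hr


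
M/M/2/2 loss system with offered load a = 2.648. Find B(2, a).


B(c,a) = (a^c/c!) / Σ_{k=0}^{c} a^k/k!
a^2/2! = 3.505952
Σ terms (k=0..2): 1.00000 + 2.64800 + 3.50595 = 7.153952
B = 3.505952/7.153952 = 0.490072

Final: 0.490072


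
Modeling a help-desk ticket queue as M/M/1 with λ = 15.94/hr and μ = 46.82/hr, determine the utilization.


ρ = λ/μ = 15.94/46.82 = 0.3405

Final: 0.3405


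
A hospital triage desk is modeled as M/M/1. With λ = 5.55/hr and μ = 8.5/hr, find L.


ρ = λ/μ = 5.55/8.5 = 0.6529
L = ρ/(1−ρ) = 0.6529/(1 − 0.6529) = 0.6529/0.3471 = 1.8814

Final: 1.8814


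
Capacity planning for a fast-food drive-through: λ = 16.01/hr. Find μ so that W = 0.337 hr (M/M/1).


W = 1/(μ−λ) ⇒ μ − λ = 1/W = 1/0.337 = 2.9674
μ = λ + 1/W = 16.01 + 2.9674 = 18.9774 per hr

Final: 18.9774 /hr


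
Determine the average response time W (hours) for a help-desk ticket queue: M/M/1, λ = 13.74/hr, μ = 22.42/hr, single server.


W = 1/(μ−λ) = 1/(22.42 − 13.74) = 1/8.68 = 0.1152 hr

Final: 0.1152 hr


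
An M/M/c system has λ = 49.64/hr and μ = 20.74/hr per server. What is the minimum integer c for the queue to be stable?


Stability requires cμ > λ ⇔ c > λ/μ.
λ/μ = 49.64/20.74 = 2.3934
Minimum integer c = ⌊2.3934⌋ + 1 = 3
Check: 3·20.74 = 62.22 > 49.64, while 2·20.74 = 41.48 ≤ 49.64

Final: 3 servers


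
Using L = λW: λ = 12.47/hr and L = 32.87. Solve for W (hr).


W = L/λ = 32.87/12.47 = 2.6359 hr

Final: 2.6359 hr


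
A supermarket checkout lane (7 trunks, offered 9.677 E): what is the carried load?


B(7,9.677) = 0.394343 (Erlang-B)
Carried load = a(1 − B) = 9.677·(1 − 0.394343) = 9.677·0.605657 = 5.8609 E

Final: 5.8609 Erlangs


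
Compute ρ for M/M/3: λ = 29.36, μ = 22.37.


ρ = λ/(cμ) = 29.36/(3·22.37) = 29.36/67.11 = 0.4375

Final: 0.4375


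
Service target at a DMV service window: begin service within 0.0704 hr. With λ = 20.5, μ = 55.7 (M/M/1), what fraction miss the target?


ρ = 20.5/55.7 = 0.3680
P(Wq > t) = ρ·e^{−(μ−λ)t} = 0.3680·e^{−2.4781}
= 0.3680·0.083904 = 0.030880

Final: 0.030880


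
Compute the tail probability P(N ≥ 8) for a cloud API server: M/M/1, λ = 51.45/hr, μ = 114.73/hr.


ρ = 51.45/114.73 = 0.4484
P(N ≥ n) = ρ^n = 0.4484^8 = 0.001636

Final: 0.001636


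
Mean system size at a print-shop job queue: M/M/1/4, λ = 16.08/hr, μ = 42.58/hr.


ρ = 16.08/42.58 = 0.3776
L = ρ[1 − (K+1)ρ^K + Kρ^(K+1)] / [(1−ρ)(1−ρ^(K+1))]
Numerator: 0.3776·(1 − 5·0.020339 + 4·0.007681) = 0.350841
Denominator: (0.6224)·(0.992319) = 0.617578
L = 0.350841/0.617578 = 0.5681

Final: 0.5681


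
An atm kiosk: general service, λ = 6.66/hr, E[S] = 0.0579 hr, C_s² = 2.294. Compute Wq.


ρ = λ·E[S] = 6.66·0.0579 = 0.3856
E[S²] = E[S]²(1+C_s²) = 0.0579²·(1+2.294) = 0.011043
Wq = λ·E[S²]/(2(1−ρ)) = 6.66·0.011043/(2·0.6144) = 0.05985 hr

Final: 0.05985 hr


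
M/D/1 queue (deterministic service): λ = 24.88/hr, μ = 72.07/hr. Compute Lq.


ρ = 24.88/72.07 = 0.3452
M/D/1: Lq = ρ²/(2(1−ρ)) = 0.1192/(2·0.6548) = 0.09101

Final: 0.09101


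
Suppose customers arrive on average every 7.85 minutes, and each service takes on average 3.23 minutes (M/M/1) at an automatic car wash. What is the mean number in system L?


λ = 60/7.85 = 7.6433 /hr
μ = 60/3.23 = 18.5759 /hr
ρ = λ/μ = 7.6433/18.5759 = 0.4115
L = ρ/(1−ρ) = 0.4115/0.5885 = 0.6991

Final: 0.6991


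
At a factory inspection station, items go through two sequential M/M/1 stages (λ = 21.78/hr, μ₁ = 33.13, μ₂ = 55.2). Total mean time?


Each node sees arrival rate λ = 21.78/hr (tandem ⇒ throughput preserved).
W₁ = 1/(μ₁−λ) = 1/(33.13−21.78) = 0.08811 hr
W₂ = 1/(μ₂−λ) = 1/(55.2−21.78) = 0.02992 hr
W_total = W₁ + W₂ = 0.08811 + 0.02992 = 0.11803 hr

Final: 0.11803 hr


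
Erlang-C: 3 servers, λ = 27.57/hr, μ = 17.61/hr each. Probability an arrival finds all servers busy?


a = λ/μ = 1.5656; ρ = a/3 = 0.5219
P₀ = 0.194980 (from M/M/c formula)
C(c,a) = [a^c/(c!(1−ρ))]·P₀ = [3.83736/(6·0.4781)]·0.194980
= 1.33761·0.194980 = 0.260807

Final: 0.260807


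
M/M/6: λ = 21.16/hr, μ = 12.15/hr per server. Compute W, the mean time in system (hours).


a = 1.7416; ρ = 0.2903; P₀ = 0.175135
Lq = P₀·a^c·ρ/(c!(1−ρ)²) = 0.003911
Wq = Lq/λ = 0.003911/21.16 = 0.0001848 hr
W = Wq + 1/μ = 0.0001848 + 0.08230 = 0.08249 hr

Final: 0.08249 hr


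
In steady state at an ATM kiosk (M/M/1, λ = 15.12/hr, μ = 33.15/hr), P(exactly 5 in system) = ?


ρ = 15.12/33.15 = 0.4561
P_n = (1−ρ)·ρ^n = (1 − 0.4561)·0.4561^5 = 0.5439·0.019740 = 0.010736

Final: 0.010736


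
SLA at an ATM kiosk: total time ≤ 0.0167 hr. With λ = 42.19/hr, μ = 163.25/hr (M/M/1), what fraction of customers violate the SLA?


W ~ Exponential(μ−λ) for M/M/1.
μ − λ = 163.25 − 42.19 = 121.0600
P(W > t) = e^{−(μ−λ)t} = e^{−2.0217} = 0.132430

Final: 0.132430


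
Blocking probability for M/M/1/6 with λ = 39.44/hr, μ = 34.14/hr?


ρ = λ/μ = 39.44/34.14 = 1.1552
P_K = (1−ρ)ρ^K/(1−ρ^(K+1)) = (-0.1552·2.377061)/(1 − 2.746083)
= -0.369022/-1.746083 = 0.211343

Final: 0.211343


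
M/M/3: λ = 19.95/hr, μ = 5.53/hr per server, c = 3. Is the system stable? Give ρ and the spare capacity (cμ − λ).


Total capacity cμ = 3·5.53 = 16.59/hr
ρ = λ/(cμ) = 19.95/16.59 = 1.2025
Stable ⇔ ρ < 1: NO
Spare capacity = cμ − λ = 16.59 − 19.95 = -3.36/hr

Final: ρ = 1.2025; unstable; margin = -3.36/hr


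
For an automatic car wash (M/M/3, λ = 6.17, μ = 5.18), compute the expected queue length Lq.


a = λ/μ = 1.1911; ρ = a/3 = 0.3970
P₀ = 0.296946
Lq = P₀·a^c·ρ / (c!·(1−ρ)²) = 0.296946·1.68992·0.3970/(6·0.36356)
= 0.09134

Final: 0.09134


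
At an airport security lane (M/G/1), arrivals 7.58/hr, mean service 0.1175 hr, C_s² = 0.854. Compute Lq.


ρ = λ·E[S] = 7.58·0.1175 = 0.8906
Lq = ρ²(1+C_s²)/(2(1−ρ)) = 0.7933·(1+0.854)/(2·0.1094)
= 0.7933·1.8540/0.2187 = 6.72473

Final: 6.72473


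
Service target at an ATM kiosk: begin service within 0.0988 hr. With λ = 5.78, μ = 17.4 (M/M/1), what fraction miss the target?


ρ = 5.78/17.4 = 0.3322
P(Wq > t) = ρ·e^{−(μ−λ)t} = 0.3322·e^{−1.1481}
= 0.3322·0.317253 = 0.105386

Final: 0.105386


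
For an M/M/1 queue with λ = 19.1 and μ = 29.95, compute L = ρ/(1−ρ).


ρ = λ/μ = 19.1/29.95 = 0.6377
L = ρ/(1−ρ) = 0.6377/(1 − 0.6377) = 0.6377/0.3623 = 1.7604

Final: 1.7604


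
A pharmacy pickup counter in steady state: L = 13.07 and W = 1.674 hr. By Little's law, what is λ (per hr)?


λ = L/W = 13.07/1.674 = 7.8076 /hr

Final: 7.8076 /hr
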